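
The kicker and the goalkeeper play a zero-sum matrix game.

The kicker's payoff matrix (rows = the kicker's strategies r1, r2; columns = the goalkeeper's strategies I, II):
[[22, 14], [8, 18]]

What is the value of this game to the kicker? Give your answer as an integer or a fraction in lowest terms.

142/9

Row minima are 14 and 8, so the kicker's maximin is 14; column maxima are 22 and 18, so the goalkeeper's minimax is 18. These differ, so the equilibrium is in mixed strategies.
Let the kicker play r1 with probability p. The goalkeeper is indifferent when 22p + 8(1−p) = 14p + 18(1−p), giving p = 5/9.
Let the goalkeeper play I with probability q. The kicker is indifferent when 22q + 14(1−q) = 8q + 18(1−q), giving q = 2/9.
The value is 22·(2/9) + (14)·(7/9) = 142/9.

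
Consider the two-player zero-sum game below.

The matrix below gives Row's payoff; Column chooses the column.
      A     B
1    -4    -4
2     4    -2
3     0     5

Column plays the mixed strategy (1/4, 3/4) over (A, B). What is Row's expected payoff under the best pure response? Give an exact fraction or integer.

15/4

1: (-4)·(1/4) + (-4)·(3/4) = -4.
2: (4)·(1/4) + (-2)·(3/4) = -1/2.
3: (0)·(1/4) + (5)·(3/4) = 15/4.
The best pure response is 3 with expected payoff 15/4.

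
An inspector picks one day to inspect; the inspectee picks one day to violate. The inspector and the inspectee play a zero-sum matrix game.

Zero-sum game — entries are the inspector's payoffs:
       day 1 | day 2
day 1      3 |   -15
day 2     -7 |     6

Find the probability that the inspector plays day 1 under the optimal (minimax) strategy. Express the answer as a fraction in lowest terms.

Row minima are -15 and -7, so the inspector's maximin is -7; column maxima are 3 and 6, so the inspectee's minimax is 3. These differ, so the equilibrium is in mixed strategies.
Let the inspector play day 1 with probability p. The inspectee is indifferent when 3p − 7(1−p) = −15p + 6(1−p), giving p = 13/31.

13/31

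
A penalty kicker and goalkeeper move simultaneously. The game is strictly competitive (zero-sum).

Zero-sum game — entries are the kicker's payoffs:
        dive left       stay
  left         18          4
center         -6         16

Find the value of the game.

Row minima are 4 and -6, so the kicker's maximin is 4; column maxima are 18 and 16, so the goalkeeper's minimax is 16. These differ, so the equilibrium is in mixed strategies.
Let the kicker play left with probability p. The goalkeeper is indifferent when 18p − 6(1−p) = 4p + 16(1−p), giving p = 11/18.
Let the goalkeeper play dive left with probability q. The kicker is indifferent when 18q + 4(1−q) = −6q + 16(1−q), giving q = 1/3.
The value is 18·(1/3) + (4)·(2/3) = 26/3.

26/3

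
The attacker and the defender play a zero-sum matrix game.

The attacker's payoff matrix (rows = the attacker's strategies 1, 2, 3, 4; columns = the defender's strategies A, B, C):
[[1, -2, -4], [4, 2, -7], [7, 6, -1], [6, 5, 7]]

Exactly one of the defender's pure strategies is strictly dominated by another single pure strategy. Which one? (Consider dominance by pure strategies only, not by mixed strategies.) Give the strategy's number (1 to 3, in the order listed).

1

The defender prefers columns that give the attacker less. Compare A with B: -2 < 1, 2 < 4, 6 < 7, 5 < 6.
So B strictly dominates A for the defender; A is strictly dominated.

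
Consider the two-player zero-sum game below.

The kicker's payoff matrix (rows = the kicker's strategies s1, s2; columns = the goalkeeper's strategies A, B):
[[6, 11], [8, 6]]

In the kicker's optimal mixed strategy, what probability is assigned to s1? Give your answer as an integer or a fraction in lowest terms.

Row minima are 6 and 6, so the kicker's maximin is 6; column maxima are 8 and 11, so the goalkeeper's minimax is 8. These differ, so the equilibrium is in mixed strategies.
Let the kicker play s1 with probability p. The goalkeeper is indifferent when 6p + 8(1−p) = 11p + 6(1−p), giving p = 2/7.

2/7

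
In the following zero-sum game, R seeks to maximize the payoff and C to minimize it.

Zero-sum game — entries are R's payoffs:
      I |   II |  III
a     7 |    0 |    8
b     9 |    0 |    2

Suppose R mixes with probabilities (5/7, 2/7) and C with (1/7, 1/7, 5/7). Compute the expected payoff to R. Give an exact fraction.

Against (1/7, 1/7, 5/7), each row's expected payoff is a: 47/7; b: 19/7.
Taking the (5/7, 2/7)-weighted average: (5/7)·(47/7) + (2/7)·(19/7) = 39/7.

39/7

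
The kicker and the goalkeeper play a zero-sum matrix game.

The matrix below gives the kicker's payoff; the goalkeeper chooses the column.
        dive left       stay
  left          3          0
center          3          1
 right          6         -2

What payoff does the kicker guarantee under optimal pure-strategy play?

1

Row minima: 0, 1, -2 → the kicker's maximin is 1.
Column maxima: 6, 1 → the goalkeeper's minimax is 1.
They coincide at (center, stay), so the value is 1.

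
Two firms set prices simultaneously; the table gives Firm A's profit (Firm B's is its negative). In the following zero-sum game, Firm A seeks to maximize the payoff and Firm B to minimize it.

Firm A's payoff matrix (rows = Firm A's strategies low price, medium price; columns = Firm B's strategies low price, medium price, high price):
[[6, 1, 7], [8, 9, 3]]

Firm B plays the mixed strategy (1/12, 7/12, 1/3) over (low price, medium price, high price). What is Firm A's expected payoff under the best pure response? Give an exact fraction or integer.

83/12

low price: (6)·(1/12) + (1)·(7/12) + (7)·(1/3) = 41/12.
medium price: (8)·(1/12) + (9)·(7/12) + (3)·(1/3) = 83/12.
The best pure response is medium price with expected payoff 83/12.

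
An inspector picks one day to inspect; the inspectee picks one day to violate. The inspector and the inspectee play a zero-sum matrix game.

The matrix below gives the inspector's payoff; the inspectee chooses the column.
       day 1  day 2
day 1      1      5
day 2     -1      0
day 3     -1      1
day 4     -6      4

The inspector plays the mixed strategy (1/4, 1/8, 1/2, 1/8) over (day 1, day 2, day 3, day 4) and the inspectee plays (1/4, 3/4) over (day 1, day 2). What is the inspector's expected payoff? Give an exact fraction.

Against (1/4, 3/4), each row's expected payoff is day 1: 4; day 2: -1/4; day 3: 1/2; day 4: 3/2.
Taking the (1/4, 1/8, 1/2, 1/8)-weighted average: (1/4)·(4) + (1/8)·(-1/4) + (1/2)·(1/2) + (1/8)·(3/2) = 45/32.

45/32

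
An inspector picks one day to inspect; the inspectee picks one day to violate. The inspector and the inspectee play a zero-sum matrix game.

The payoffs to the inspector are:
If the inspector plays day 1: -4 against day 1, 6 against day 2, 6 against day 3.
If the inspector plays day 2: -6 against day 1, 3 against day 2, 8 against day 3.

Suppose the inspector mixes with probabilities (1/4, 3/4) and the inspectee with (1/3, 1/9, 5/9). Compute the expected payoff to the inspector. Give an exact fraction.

Against (1/3, 1/9, 5/9), each row's expected payoff is day 1: 8/3; day 2: 25/9.
Taking the (1/4, 3/4)-weighted average: (1/4)·(8/3) + (3/4)·(25/9) = 11/4.

11/4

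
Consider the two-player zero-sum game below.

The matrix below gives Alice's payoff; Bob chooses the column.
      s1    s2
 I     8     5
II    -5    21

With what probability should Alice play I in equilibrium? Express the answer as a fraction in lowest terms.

Row minima are 5 and -5, so Alice's maximin is 5; column maxima are 8 and 21, so Bob's minimax is 8. These differ, so the equilibrium is in mixed strategies.
Let Alice play I with probability p. Bob is indifferent when 8p − 5(1−p) = 5p + 21(1−p), giving p = 26/29.

26/29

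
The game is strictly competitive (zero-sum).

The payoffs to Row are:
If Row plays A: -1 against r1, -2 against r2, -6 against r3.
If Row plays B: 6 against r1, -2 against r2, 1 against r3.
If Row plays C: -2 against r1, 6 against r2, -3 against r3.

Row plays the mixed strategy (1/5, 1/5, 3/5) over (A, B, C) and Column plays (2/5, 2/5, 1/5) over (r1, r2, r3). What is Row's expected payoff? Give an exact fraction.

Against (2/5, 2/5, 1/5), each row's expected payoff is A: -12/5; B: 9/5; C: 1.
Taking the (1/5, 1/5, 3/5)-weighted average: (1/5)·(-12/5) + (1/5)·(9/5) + (3/5)·(1) = 12/25.

12/25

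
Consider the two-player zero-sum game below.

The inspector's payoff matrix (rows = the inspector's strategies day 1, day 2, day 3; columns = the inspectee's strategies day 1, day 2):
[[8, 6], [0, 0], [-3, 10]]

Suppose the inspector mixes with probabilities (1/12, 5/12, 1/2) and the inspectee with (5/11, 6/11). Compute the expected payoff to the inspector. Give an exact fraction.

Against (5/11, 6/11), each row's expected payoff is day 1: 76/11; day 2: 0; day 3: 45/11.
Taking the (1/12, 5/12, 1/2)-weighted average: (1/12)·(76/11) + (5/12)·(0) + (1/2)·(45/11) = 173/66.

173/66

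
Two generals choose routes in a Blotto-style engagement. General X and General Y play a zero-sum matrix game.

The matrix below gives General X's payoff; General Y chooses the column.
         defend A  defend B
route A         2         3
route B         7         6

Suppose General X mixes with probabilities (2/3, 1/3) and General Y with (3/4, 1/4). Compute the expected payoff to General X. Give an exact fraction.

Against (3/4, 1/4), each row's expected payoff is route A: 9/4; route B: 27/4.
Taking the (2/3, 1/3)-weighted average: (2/3)·(9/4) + (1/3)·(27/4) = 15/4.

15/4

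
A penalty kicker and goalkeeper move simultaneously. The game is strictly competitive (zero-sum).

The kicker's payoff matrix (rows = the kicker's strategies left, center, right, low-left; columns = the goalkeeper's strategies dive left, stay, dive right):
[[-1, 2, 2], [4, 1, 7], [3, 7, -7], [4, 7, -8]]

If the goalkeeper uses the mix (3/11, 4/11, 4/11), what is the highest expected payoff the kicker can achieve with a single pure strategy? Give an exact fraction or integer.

left: (-1)·(3/11) + (2)·(4/11) + (2)·(4/11) = 13/11.
center: (4)·(3/11) + (1)·(4/11) + (7)·(4/11) = 4.
right: (3)·(3/11) + (7)·(4/11) + (-7)·(4/11) = 9/11.
low-left: (4)·(3/11) + (7)·(4/11) + (-8)·(4/11) = 8/11.
The best pure response is center with expected payoff 4.

4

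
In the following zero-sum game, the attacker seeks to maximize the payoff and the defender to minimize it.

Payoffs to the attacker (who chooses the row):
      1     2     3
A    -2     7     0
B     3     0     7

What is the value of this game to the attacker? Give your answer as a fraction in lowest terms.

7/4

Column 3 is strictly dominated by 1 for the defender (it gives the attacker more in every row).
The remaining 2×2 game on (A, B) × (1, 2) has no saddle point. Let the attacker play A with probability p; indifference gives −2p + 3(1−p) = 7p, so p = 1/4.
Similarly the defender's optimal q on 1 is 7/12, and the value is -2·(7/12) + (7)·(5/12) = 7/4.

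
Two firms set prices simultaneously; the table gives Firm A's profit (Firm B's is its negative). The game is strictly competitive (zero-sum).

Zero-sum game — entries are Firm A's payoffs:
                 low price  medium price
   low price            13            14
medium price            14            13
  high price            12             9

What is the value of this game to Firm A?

27/2

Row high price is strictly dominated by row low price, so Firm A never plays it.
The remaining 2×2 game on (low price, medium price) × (low price, medium price) has no saddle point. Let Firm A play low price with probability p; indifference gives 13p + 14(1−p) = 14p + 13(1−p), so p = 1/2.
Similarly Firm B's optimal q on low price is 1/2, and the value is 13·(1/2) + (14)·(1/2) = 27/2.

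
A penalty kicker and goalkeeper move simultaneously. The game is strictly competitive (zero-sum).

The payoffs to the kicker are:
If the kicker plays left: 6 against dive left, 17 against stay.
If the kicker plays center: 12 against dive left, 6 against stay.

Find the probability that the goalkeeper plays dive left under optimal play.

Row minima are 6 and 6, so the kicker's maximin is 6; column maxima are 12 and 17, so the goalkeeper's minimax is 12. These differ, so the equilibrium is in mixed strategies.
Let the goalkeeper play dive left with probability q. The kicker is indifferent when 6q + 17(1−q) = 12q + 6(1−q), giving q = 11/17.

11/17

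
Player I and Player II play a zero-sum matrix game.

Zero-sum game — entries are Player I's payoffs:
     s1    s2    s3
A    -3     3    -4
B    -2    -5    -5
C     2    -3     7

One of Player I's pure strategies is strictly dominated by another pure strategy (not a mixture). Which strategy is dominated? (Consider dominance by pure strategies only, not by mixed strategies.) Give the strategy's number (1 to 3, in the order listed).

Compare B with C: 2 > -2, -3 > -5, 7 > -5.
So C strictly dominates B for Player I; B is strictly dominated.

2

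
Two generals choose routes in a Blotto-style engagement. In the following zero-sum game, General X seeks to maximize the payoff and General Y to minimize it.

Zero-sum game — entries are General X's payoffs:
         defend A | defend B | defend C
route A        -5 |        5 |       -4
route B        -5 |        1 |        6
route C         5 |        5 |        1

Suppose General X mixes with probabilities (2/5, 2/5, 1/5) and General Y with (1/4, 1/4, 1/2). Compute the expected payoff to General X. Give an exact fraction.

Against (1/4, 1/4, 1/2), each row's expected payoff is route A: -2; route B: 2; route C: 3.
Taking the (2/5, 2/5, 1/5)-weighted average: (2/5)·(-2) + (2/5)·(2) + (1/5)·(3) = 3/5.

3/5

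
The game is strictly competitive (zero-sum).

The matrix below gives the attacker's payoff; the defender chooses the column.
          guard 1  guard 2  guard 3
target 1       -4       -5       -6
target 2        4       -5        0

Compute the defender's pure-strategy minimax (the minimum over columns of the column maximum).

The worst case (largest entry) in each column is guard 1: 4, guard 2: -5, guard 3: 0.
The best (smallest) of these is -5.

-5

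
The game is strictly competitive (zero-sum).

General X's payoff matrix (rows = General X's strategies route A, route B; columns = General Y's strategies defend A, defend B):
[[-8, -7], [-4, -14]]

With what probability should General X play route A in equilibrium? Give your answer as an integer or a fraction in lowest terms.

10/11

Row minima are -8 and -14, so General X's maximin is -8; column maxima are -4 and -7, so General Y's minimax is -7. These differ, so the equilibrium is in mixed strategies.
Let General X play route A with probability p. General Y is indifferent when −8p − 4(1−p) = −7p − 14(1−p), giving p = 10/11.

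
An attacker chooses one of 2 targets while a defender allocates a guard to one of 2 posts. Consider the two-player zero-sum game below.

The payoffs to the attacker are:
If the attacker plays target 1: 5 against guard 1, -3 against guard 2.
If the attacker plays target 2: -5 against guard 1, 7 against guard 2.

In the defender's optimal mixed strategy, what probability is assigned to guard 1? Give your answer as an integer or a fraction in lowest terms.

Row minima are -3 and -5, so the attacker's maximin is -3; column maxima are 5 and 7, so the defender's minimax is 5. These differ, so the equilibrium is in mixed strategies.
Let the defender play guard 1 with probability q. The attacker is indifferent when 5q − 3(1−q) = −5q + 7(1−q), giving q = 1/2.

1/2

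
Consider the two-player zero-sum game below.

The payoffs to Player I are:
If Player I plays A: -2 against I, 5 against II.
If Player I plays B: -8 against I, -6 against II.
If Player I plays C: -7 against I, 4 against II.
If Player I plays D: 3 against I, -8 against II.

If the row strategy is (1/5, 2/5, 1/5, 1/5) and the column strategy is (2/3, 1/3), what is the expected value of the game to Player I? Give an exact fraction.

-11/3

Against (2/3, 1/3), each row's expected payoff is A: 1/3; B: -22/3; C: -10/3; D: -2/3.
Taking the (1/5, 2/5, 1/5, 1/5)-weighted average: (1/5)·(1/3) + (2/5)·(-22/3) + (1/5)·(-10/3) + (1/5)·(-2/3) = -11/3.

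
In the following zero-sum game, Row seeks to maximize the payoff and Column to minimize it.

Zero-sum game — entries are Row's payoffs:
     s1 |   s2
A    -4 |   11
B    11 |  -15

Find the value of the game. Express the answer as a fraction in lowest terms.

61/41

Row minima are -4 and -15, so Row's maximin is -4; column maxima are 11 and 11, so Column's minimax is 11. These differ, so the equilibrium is in mixed strategies.
Let Row play A with probability p. Column is indifferent when −4p + 11(1−p) = 11p − 15(1−p), giving p = 26/41.
Let Column play s1 with probability q. Row is indifferent when −4q + 11(1−q) = 11q − 15(1−q), giving q = 26/41.
The value is -4·(26/41) + (11)·(15/41) = 61/41.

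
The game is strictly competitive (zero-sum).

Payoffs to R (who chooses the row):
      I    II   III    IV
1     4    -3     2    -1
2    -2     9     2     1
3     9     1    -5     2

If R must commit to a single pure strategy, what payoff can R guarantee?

-2

The worst-case payoff for each row is 1: -3, 2: -2, 3: -5.
The best of these is -2.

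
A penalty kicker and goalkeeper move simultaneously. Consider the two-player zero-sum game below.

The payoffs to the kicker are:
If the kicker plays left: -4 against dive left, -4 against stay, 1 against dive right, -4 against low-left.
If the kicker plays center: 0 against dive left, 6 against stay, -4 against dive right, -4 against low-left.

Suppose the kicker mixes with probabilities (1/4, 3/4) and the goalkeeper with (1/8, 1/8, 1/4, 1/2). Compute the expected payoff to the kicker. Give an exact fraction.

Against (1/8, 1/8, 1/4, 1/2), each row's expected payoff is left: -11/4; center: -9/4.
Taking the (1/4, 3/4)-weighted average: (1/4)·(-11/4) + (3/4)·(-9/4) = -19/8.

-19/8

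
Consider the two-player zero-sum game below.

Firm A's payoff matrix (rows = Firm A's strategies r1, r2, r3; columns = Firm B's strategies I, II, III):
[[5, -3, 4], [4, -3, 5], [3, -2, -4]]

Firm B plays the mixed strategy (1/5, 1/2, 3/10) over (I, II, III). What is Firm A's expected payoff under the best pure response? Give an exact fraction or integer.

4/5

r1: (5)·(1/5) + (-3)·(1/2) + (4)·(3/10) = 7/10.
r2: (4)·(1/5) + (-3)·(1/2) + (5)·(3/10) = 4/5.
r3: (3)·(1/5) + (-2)·(1/2) + (-4)·(3/10) = -8/5.
The best pure response is r2 with expected payoff 4/5.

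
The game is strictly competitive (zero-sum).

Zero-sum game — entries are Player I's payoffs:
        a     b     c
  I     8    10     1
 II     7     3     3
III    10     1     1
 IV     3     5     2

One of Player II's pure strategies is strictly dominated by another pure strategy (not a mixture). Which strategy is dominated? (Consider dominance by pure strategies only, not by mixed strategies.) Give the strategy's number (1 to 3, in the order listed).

Player II prefers columns that give Player I less. Compare a with c: 1 < 8, 3 < 7, 1 < 10, 2 < 3.
So c strictly dominates a for Player II; a is strictly dominated.

1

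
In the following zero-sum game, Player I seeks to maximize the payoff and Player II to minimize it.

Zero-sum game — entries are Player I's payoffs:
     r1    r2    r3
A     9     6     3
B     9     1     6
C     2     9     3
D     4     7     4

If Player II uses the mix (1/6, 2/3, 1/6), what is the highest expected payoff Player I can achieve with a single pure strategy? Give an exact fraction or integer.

41/6

A: (9)·(1/6) + (6)·(2/3) + (3)·(1/6) = 6.
B: (9)·(1/6) + (1)·(2/3) + (6)·(1/6) = 19/6.
C: (2)·(1/6) + (9)·(2/3) + (3)·(1/6) = 41/6.
D: (4)·(1/6) + (7)·(2/3) + (4)·(1/6) = 6.
The best pure response is C with expected payoff 41/6.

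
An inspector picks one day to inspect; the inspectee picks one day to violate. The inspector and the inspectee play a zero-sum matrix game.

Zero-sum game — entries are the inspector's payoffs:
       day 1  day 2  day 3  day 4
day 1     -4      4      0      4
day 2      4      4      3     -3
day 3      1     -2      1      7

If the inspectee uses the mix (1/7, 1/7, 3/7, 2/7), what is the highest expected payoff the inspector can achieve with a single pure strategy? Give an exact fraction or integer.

day 1: (-4)·(1/7) + (4)·(1/7) + (0)·(3/7) + (4)·(2/7) = 8/7.
day 2: (4)·(1/7) + (4)·(1/7) + (3)·(3/7) + (-3)·(2/7) = 11/7.
day 3: (1)·(1/7) + (-2)·(1/7) + (1)·(3/7) + (7)·(2/7) = 16/7.
The best pure response is day 3 with expected payoff 16/7.

16/7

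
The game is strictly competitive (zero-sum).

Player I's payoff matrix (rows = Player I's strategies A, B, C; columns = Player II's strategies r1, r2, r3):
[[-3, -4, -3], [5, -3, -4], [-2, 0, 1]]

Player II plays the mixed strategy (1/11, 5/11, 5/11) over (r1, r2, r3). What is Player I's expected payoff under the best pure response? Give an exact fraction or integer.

A: (-3)·(1/11) + (-4)·(5/11) + (-3)·(5/11) = -38/11.
B: (5)·(1/11) + (-3)·(5/11) + (-4)·(5/11) = -30/11.
C: (-2)·(1/11) + (0)·(5/11) + (1)·(5/11) = 3/11.
The best pure response is C with expected payoff 3/11.

3/11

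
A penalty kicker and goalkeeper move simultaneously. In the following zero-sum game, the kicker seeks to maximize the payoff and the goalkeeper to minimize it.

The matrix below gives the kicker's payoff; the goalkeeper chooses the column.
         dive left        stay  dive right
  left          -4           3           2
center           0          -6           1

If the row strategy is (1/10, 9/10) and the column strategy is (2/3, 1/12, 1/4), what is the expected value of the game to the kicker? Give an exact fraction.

-5/12

Against (2/3, 1/12, 1/4), each row's expected payoff is left: -23/12; center: -1/4.
Taking the (1/10, 9/10)-weighted average: (1/10)·(-23/12) + (9/10)·(-1/4) = -5/12.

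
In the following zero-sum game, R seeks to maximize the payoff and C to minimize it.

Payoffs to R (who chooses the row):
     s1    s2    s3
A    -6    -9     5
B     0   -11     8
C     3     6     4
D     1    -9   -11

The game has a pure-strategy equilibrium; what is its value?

3

Row minima: -9, -11, 3, -11 → R's maximin is 3.
Column maxima: 3, 6, 8 → C's minimax is 3.
They coincide at (C, s1), so the value is 3.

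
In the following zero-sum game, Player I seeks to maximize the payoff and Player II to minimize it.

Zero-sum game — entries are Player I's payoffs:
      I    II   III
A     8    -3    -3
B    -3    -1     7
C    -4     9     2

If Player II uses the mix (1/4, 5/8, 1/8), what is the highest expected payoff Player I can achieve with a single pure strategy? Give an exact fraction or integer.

39/8

A: (8)·(1/4) + (-3)·(5/8) + (-3)·(1/8) = -1/4.
B: (-3)·(1/4) + (-1)·(5/8) + (7)·(1/8) = -1/2.
C: (-4)·(1/4) + (9)·(5/8) + (2)·(1/8) = 39/8.
The best pure response is C with expected payoff 39/8.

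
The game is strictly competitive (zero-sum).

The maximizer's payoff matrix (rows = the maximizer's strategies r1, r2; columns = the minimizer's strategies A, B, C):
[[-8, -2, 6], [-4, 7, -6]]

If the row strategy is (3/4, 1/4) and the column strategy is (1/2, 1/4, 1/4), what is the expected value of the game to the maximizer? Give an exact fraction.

-43/16

Against (1/2, 1/4, 1/4), each row's expected payoff is r1: -3; r2: -7/4.
Taking the (3/4, 1/4)-weighted average: (3/4)·(-3) + (1/4)·(-7/4) = -43/16.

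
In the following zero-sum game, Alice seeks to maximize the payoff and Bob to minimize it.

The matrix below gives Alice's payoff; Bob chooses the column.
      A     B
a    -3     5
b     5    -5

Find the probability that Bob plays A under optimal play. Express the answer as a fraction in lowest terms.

Row minima are -3 and -5, so Alice's maximin is -3; column maxima are 5 and 5, so Bob's minimax is 5. These differ, so the equilibrium is in mixed strategies.
Let Bob play A with probability q. Alice is indifferent when −3q + 5(1−q) = 5q − 5(1−q), giving q = 5/9.

5/9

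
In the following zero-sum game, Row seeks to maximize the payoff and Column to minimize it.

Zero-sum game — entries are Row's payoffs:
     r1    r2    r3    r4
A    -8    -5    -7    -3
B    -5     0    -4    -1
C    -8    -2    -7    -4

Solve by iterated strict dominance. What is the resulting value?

Row C is strictly dominated by row B (-5>-8, 0>-2, -4>-7, -1>-4); eliminate C.
Column r4 is strictly dominated by r1 for Column (-8<-3, -5<-1); eliminate r4.
Column r2 is strictly dominated by r1 for Column (-8<-5, -5<0); eliminate r2.
Row A is strictly dominated by row B (-5>-8, -4>-7); eliminate A.
Column r3 is strictly dominated by r1 for Column (-5<-4); eliminate r3.
Only (B, r1) remains, with payoff -5.

-5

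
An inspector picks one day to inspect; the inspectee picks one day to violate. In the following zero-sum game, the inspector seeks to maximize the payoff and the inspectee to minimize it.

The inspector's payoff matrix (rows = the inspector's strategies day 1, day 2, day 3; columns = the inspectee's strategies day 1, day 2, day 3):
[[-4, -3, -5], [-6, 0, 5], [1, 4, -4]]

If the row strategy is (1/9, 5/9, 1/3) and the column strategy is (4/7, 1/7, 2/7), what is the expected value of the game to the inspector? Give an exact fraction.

Against (4/7, 1/7, 2/7), each row's expected payoff is day 1: -29/7; day 2: -2; day 3: 0.
Taking the (1/9, 5/9, 1/3)-weighted average: (1/9)·(-29/7) + (5/9)·(-2) + (1/3)·(0) = -11/7.

-11/7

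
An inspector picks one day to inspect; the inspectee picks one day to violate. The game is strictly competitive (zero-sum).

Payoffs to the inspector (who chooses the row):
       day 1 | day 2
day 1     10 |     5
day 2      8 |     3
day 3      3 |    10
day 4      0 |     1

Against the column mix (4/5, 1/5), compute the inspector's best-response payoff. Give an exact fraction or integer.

day 1: (10)·(4/5) + (5)·(1/5) = 9.
day 2: (8)·(4/5) + (3)·(1/5) = 7.
day 3: (3)·(4/5) + (10)·(1/5) = 22/5.
day 4: (0)·(4/5) + (1)·(1/5) = 1/5.
The best pure response is day 1 with expected payoff 9.

9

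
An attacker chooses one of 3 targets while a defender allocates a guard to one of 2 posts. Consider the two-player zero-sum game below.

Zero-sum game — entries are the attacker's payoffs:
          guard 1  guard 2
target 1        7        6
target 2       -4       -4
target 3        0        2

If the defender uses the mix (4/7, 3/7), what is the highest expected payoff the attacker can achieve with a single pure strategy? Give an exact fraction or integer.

46/7

target 1: (7)·(4/7) + (6)·(3/7) = 46/7.
target 2: (-4)·(4/7) + (-4)·(3/7) = -4.
target 3: (0)·(4/7) + (2)·(3/7) = 6/7.
The best pure response is target 1 with expected payoff 46/7.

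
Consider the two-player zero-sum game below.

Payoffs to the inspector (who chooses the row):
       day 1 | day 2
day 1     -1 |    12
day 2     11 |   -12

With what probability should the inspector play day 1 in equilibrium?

23/36

Row minima are -1 and -12, so the inspector's maximin is -1; column maxima are 11 and 12, so the inspectee's minimax is 11. These differ, so the equilibrium is in mixed strategies.
Let the inspector play day 1 with probability p. The inspectee is indifferent when −p + 11(1−p) = 12p − 12(1−p), giving p = 23/36.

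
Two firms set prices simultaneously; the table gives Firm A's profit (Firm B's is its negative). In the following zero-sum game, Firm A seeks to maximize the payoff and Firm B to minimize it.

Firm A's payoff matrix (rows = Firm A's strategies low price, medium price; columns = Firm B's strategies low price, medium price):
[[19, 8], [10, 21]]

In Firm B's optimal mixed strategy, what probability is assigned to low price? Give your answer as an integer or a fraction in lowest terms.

13/22

Row minima are 8 and 10, so Firm A's maximin is 10; column maxima are 19 and 21, so Firm B's minimax is 19. These differ, so the equilibrium is in mixed strategies.
Let Firm B play low price with probability q. Firm A is indifferent when 19q + 8(1−q) = 10q + 21(1−q), giving q = 13/22.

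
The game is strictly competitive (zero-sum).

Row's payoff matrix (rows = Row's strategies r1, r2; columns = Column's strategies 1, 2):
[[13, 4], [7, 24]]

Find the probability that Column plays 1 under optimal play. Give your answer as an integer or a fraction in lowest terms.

10/13

Row minima are 4 and 7, so Row's maximin is 7; column maxima are 13 and 24, so Column's minimax is 13. These differ, so the equilibrium is in mixed strategies.
Let Column play 1 with probability q. Row is indifferent when 13q + 4(1−q) = 7q + 24(1−q), giving q = 10/13.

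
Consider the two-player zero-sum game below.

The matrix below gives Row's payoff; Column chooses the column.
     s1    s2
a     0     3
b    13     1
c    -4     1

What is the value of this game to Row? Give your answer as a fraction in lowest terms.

Row c is strictly dominated by row a, so Row never plays it.
The remaining 2×2 game on (a, b) × (s1, s2) has no saddle point. Let Row play a with probability p; indifference gives 13(1−p) = 3p + (1−p), so p = 4/5.
Similarly Column's optimal q on s1 is 2/15, and the value is 0·(2/15) + (3)·(13/15) = 13/5.

13/5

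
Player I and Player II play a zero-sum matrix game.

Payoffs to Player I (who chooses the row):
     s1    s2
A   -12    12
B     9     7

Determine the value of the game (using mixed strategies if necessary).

Row minima are -12 and 7, so Player I's maximin is 7; column maxima are 9 and 12, so Player II's minimax is 9. These differ, so the equilibrium is in mixed strategies.
Let Player I play A with probability p. Player II is indifferent when −12p + 9(1−p) = 12p + 7(1−p), giving p = 1/13.
Let Player II play s1 with probability q. Player I is indifferent when −12q + 12(1−q) = 9q + 7(1−q), giving q = 5/26.
The value is -12·(5/26) + (12)·(21/26) = 96/13.

96/13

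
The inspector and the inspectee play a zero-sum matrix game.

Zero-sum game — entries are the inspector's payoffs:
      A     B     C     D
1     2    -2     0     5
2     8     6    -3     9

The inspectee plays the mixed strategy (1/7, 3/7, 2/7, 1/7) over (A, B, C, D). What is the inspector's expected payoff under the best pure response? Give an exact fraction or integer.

1: (2)·(1/7) + (-2)·(3/7) + (0)·(2/7) + (5)·(1/7) = 1/7.
2: (8)·(1/7) + (6)·(3/7) + (-3)·(2/7) + (9)·(1/7) = 29/7.
The best pure response is 2 with expected payoff 29/7.

29/7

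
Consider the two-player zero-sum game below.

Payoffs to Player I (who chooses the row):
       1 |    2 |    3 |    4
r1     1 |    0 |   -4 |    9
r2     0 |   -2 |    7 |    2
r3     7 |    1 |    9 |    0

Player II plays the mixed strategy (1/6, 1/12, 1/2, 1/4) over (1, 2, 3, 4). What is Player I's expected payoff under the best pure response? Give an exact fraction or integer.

23/4

r1: (1)·(1/6) + (0)·(1/12) + (-4)·(1/2) + (9)·(1/4) = 5/12.
r2: (0)·(1/6) + (-2)·(1/12) + (7)·(1/2) + (2)·(1/4) = 23/6.
r3: (7)·(1/6) + (1)·(1/12) + (9)·(1/2) + (0)·(1/4) = 23/4.
The best pure response is r3 with expected payoff 23/4.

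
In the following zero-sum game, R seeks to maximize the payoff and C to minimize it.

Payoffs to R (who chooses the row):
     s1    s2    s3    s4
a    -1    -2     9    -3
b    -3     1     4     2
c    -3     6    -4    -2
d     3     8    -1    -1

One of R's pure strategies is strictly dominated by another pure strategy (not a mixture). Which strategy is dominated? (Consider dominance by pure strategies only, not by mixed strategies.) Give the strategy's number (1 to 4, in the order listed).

Compare c with d: 3 > -3, 8 > 6, -1 > -4, -1 > -2.
So d strictly dominates c for R; c is strictly dominated.

3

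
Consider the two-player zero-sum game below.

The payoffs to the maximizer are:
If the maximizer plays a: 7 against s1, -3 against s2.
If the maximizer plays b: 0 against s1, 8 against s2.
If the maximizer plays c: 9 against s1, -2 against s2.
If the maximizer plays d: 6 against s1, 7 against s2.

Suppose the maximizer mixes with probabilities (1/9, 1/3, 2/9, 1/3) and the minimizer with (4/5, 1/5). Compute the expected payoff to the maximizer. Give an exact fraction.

Against (4/5, 1/5), each row's expected payoff is a: 5; b: 8/5; c: 34/5; d: 31/5.
Taking the (1/9, 1/3, 2/9, 1/3)-weighted average: (1/9)·(5) + (1/3)·(8/5) + (2/9)·(34/5) + (1/3)·(31/5) = 14/3.

14/3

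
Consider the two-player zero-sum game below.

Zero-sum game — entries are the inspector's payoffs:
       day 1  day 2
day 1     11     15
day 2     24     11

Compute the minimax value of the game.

239/17

Row minima are 11 and 11, so the inspector's maximin is 11; column maxima are 24 and 15, so the inspectee's minimax is 15. These differ, so the equilibrium is in mixed strategies.
Let the inspector play day 1 with probability p. The inspectee is indifferent when 11p + 24(1−p) = 15p + 11(1−p), giving p = 13/17.
Let the inspectee play day 1 with probability q. The inspector is indifferent when 11q + 15(1−q) = 24q + 11(1−q), giving q = 4/17.
The value is 11·(4/17) + (15)·(13/17) = 239/17.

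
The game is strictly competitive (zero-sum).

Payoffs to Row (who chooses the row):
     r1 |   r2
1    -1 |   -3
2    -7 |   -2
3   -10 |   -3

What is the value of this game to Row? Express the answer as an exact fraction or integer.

-19/7

Row 3 is strictly dominated by row 2, so Row never plays it.
The remaining 2×2 game on (1, 2) × (r1, r2) has no saddle point. Let Row play 1 with probability p; indifference gives −p − 7(1−p) = −3p − 2(1−p), so p = 5/7.
Similarly Column's optimal q on r1 is 1/7, and the value is -1·(1/7) + (-3)·(6/7) = -19/7.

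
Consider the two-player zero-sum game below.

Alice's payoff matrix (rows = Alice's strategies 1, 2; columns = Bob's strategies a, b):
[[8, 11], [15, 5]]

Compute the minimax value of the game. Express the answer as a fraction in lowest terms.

Row minima are 8 and 5, so Alice's maximin is 8; column maxima are 15 and 11, so Bob's minimax is 11. These differ, so the equilibrium is in mixed strategies.
Let Alice play 1 with probability p. Bob is indifferent when 8p + 15(1−p) = 11p + 5(1−p), giving p = 10/13.
Let Bob play a with probability q. Alice is indifferent when 8q + 11(1−q) = 15q + 5(1−q), giving q = 6/13.
The value is 8·(6/13) + (11)·(7/13) = 125/13.

125/13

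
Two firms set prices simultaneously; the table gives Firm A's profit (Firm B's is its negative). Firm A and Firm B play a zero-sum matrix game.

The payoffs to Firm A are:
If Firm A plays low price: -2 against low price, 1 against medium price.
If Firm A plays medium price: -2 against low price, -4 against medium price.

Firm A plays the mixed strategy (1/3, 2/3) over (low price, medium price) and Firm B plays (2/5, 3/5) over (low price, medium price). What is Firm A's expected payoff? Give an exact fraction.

Against (2/5, 3/5), each row's expected payoff is low price: -1/5; medium price: -16/5.
Taking the (1/3, 2/3)-weighted average: (1/3)·(-1/5) + (2/3)·(-16/5) = -11/5.

-11/5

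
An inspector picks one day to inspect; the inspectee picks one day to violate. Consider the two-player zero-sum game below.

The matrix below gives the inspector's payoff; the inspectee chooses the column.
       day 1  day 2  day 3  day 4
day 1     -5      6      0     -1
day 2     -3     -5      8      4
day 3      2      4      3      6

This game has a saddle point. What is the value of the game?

2

Row minima: -5, -5, 2 → the inspector's maximin is 2.
Column maxima: 2, 6, 8, 6 → the inspectee's minimax is 2.
They coincide at (day 3, day 1), so the value is 2.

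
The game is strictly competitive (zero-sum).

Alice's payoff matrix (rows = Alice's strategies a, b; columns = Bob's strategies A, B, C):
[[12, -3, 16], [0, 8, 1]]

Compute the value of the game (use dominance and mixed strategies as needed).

Column C is strictly dominated by A for Bob (it gives Alice more in every row).
The remaining 2×2 game on (a, b) × (A, B) has no saddle point. Let Alice play a with probability p; indifference gives 12p = −3p + 8(1−p), so p = 8/23.
Similarly Bob's optimal q on A is 11/23, and the value is 12·(11/23) + (-3)·(12/23) = 96/23.

96/23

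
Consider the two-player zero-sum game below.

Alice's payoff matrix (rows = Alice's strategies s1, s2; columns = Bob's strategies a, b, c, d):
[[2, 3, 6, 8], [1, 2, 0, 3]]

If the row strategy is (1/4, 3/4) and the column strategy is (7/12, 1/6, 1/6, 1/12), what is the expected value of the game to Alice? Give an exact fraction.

41/24

Against (7/12, 1/6, 1/6, 1/12), each row's expected payoff is s1: 10/3; s2: 7/6.
Taking the (1/4, 3/4)-weighted average: (1/4)·(10/3) + (3/4)·(7/6) = 41/24.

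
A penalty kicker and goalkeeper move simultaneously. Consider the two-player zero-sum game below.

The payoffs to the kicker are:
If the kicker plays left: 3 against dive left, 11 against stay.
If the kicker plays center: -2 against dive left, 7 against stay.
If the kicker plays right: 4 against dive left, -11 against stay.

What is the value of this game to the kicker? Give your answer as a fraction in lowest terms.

77/23

Row center is strictly dominated by row left, so the kicker never plays it.
The remaining 2×2 game on (left, right) × (dive left, stay) has no saddle point. Let the kicker play left with probability p; indifference gives 3p + 4(1−p) = 11p − 11(1−p), so p = 15/23.
Similarly the goalkeeper's optimal q on dive left is 22/23, and the value is 3·(22/23) + (11)·(1/23) = 77/23.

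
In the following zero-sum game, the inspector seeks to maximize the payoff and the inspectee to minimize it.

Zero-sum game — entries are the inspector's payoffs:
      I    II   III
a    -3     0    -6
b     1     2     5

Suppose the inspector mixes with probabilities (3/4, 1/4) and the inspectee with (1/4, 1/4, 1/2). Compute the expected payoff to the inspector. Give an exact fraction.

-2

Against (1/4, 1/4, 1/2), each row's expected payoff is a: -15/4; b: 13/4.
Taking the (3/4, 1/4)-weighted average: (3/4)·(-15/4) + (1/4)·(13/4) = -2.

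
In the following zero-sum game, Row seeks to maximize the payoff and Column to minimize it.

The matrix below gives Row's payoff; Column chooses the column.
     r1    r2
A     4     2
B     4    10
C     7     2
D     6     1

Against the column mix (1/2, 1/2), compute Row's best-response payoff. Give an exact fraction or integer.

A: (4)·(1/2) + (2)·(1/2) = 3.
B: (4)·(1/2) + (10)·(1/2) = 7.
C: (7)·(1/2) + (2)·(1/2) = 9/2.
D: (6)·(1/2) + (1)·(1/2) = 7/2.
The best pure response is B with expected payoff 7.

7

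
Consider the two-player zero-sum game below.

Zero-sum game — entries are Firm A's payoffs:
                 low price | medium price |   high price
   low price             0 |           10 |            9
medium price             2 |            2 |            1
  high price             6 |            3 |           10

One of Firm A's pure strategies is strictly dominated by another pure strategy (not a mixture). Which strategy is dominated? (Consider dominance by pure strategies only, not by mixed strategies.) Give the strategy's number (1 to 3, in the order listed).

2

Compare medium price with high price: 6 > 2, 3 > 2, 10 > 1.
So high price strictly dominates medium price for Firm A; medium price is strictly dominated.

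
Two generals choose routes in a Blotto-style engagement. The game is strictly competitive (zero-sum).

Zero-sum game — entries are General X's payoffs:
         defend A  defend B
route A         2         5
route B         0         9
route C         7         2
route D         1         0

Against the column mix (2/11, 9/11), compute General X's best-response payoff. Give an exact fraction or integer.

81/11

route A: (2)·(2/11) + (5)·(9/11) = 49/11.
route B: (0)·(2/11) + (9)·(9/11) = 81/11.
route C: (7)·(2/11) + (2)·(9/11) = 32/11.
route D: (1)·(2/11) + (0)·(9/11) = 2/11.
The best pure response is route B with expected payoff 81/11.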